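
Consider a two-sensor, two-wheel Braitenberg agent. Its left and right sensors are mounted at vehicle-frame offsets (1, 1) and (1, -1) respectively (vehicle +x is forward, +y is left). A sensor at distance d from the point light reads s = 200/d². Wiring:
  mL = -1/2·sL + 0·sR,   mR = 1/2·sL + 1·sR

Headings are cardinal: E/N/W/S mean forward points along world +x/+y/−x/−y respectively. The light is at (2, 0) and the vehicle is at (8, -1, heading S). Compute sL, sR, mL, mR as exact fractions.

left sensor world pos  = (9, -2); dL² = 53
right sensor world pos = (7, -2); dR² = 29
sL = 200/53 = 200/53
sR = 200/29 = 200/29
mL = -1/2·sL + 0·sR = -100/53
mR = 1/2·sL + 1·sR = 13500/1537

200/53 200/29 -100/53 13500/1537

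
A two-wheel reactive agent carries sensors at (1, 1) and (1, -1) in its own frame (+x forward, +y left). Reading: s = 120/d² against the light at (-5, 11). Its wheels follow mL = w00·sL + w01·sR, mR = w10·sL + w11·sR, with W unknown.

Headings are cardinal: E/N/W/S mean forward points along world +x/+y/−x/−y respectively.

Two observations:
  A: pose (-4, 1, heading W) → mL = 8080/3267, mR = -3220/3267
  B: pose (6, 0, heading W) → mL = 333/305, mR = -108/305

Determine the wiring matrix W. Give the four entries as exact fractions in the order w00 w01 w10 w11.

obs A: pose=(-4,1,W) → sL=120/121, sR=40/27, mL=8080/3267, mR=-3220/3267
obs B: pose=(6,0,W) → sL=30/61, sR=3/5, mL=333/305, mR=-108/305
sensor matrix S = [[120/121, 40/27], [30/61, 3/5]]; det S = -8872/66429
solve [mL_A; mL_B] = S·[w00; w01] and [mR_A; mR_B] = S·[w10; w11]:
  w00 = 1, w01 = 1, w10 = 1/2, w11 = -1

1 1 1/2 -1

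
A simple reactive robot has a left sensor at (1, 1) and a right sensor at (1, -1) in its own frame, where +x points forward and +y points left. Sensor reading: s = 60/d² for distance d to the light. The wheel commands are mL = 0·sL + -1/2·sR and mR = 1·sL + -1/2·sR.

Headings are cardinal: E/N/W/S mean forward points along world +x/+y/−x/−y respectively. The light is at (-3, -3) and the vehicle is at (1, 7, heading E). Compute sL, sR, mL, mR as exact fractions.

left sensor world pos  = (2, 8); dL² = 146
right sensor world pos = (2, 6); dR² = 106
sL = 60/146 = 30/73
sR = 60/106 = 30/53
mL = 0·sL + -1/2·sR = -15/53
mR = 1·sL + -1/2·sR = 495/3869

30/73 30/53 -15/53 495/3869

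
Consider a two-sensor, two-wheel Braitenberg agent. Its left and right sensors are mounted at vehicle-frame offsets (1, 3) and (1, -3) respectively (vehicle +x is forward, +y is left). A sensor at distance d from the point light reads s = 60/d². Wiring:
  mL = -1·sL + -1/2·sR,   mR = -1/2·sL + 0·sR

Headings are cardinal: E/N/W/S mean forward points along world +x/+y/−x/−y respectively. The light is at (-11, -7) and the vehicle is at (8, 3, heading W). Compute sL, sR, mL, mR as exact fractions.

60/373 60/493 -40770/183889 -30/373

left sensor world pos  = (7, 0); dL² = 373
right sensor world pos = (7, 6); dR² = 493
sL = 60/373 = 60/373
sR = 60/493 = 60/493
mL = -1·sL + -1/2·sR = -40770/183889
mR = -1/2·sL + 0·sR = -30/373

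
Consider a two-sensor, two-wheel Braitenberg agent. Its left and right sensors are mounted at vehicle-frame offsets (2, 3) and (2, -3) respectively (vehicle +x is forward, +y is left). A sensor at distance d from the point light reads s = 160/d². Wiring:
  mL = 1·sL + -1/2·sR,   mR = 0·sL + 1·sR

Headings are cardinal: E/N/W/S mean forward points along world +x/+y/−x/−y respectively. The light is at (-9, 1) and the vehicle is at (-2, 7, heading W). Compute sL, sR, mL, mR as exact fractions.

80/17 80/53 3560/901 80/53

left sensor world pos  = (-4, 4); dL² = 34
right sensor world pos = (-4, 10); dR² = 106
sL = 160/34 = 80/17
sR = 160/106 = 80/53
mL = 1·sL + -1/2·sR = 3560/901
mR = 0·sL + 1·sR = 80/53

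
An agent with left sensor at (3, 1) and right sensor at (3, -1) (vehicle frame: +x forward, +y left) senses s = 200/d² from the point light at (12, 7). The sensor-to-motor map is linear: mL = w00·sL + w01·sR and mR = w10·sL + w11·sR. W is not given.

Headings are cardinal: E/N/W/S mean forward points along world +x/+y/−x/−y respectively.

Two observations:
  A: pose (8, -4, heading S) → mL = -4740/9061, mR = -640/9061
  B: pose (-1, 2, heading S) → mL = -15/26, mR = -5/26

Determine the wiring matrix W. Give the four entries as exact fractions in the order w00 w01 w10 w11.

-1 1/2 -1 1

obs A: pose=(8,-4,S) → sL=40/41, sR=200/221, mL=-4740/9061, mR=-640/9061
obs B: pose=(-1,2,S) → sL=25/26, sR=10/13, mL=-15/26, mR=-5/26
sensor matrix S = [[40/41, 200/221], [25/26, 10/13]]; det S = -14100/117793
solve [mL_A; mL_B] = S·[w00; w01] and [mR_A; mR_B] = S·[w10; w11]:
  w00 = -1, w01 = 1/2, w10 = -1, w11 = 1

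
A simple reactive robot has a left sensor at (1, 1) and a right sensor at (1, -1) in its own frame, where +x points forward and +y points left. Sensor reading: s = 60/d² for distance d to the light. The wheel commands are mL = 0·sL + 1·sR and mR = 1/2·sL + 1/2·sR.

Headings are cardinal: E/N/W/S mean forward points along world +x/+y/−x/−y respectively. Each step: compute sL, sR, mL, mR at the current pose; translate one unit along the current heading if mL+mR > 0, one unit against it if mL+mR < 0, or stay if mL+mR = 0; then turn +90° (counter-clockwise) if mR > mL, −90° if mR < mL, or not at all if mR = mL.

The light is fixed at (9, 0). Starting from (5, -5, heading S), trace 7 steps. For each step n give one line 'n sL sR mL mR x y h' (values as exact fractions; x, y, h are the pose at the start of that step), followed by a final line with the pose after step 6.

0 4/3 60/61 60/61 212/183 5 -5 S
1 30/17 30/29 30/29 690/493 5 -6 E
2 60/41 60/29 60/29 2100/1189 6 -6 N
3 3 3/2 3/2 9/4 6 -5 E
4 12/5 60/17 60/17 252/85 7 -5 N
5 6 30/13 30/13 54/13 7 -4 E
6 60/13 20/3 20/3 220/39 8 -4 N
final 8 -3 E

n=0: pose=(5,-5,S); sL=4/3, sR=60/61; mL=60/61, mR=212/183; mL+mR=392/183 → advance +1; mR−mL=32/183 → turn +1·90°
n=1: pose=(5,-6,E); sL=30/17, sR=30/29; mL=30/29, mR=690/493; mL+mR=1200/493 → advance +1; mR−mL=180/493 → turn +1·90°
n=2: pose=(6,-6,N); sL=60/41, sR=60/29; mL=60/29, mR=2100/1189; mL+mR=4560/1189 → advance +1; mR−mL=-360/1189 → turn -1·90°
n=3: pose=(6,-5,E); sL=3, sR=3/2; mL=3/2, mR=9/4; mL+mR=15/4 → advance +1; mR−mL=3/4 → turn +1·90°
n=4: pose=(7,-5,N); sL=12/5, sR=60/17; mL=60/17, mR=252/85; mL+mR=552/85 → advance +1; mR−mL=-48/85 → turn -1·90°
n=5: pose=(7,-4,E); sL=6, sR=30/13; mL=30/13, mR=54/13; mL+mR=84/13 → advance +1; mR−mL=24/13 → turn +1·90°
n=6: pose=(8,-4,N); sL=60/13, sR=20/3; mL=20/3, mR=220/39; mL+mR=160/13 → advance +1; mR−mL=-40/39 → turn -1·90°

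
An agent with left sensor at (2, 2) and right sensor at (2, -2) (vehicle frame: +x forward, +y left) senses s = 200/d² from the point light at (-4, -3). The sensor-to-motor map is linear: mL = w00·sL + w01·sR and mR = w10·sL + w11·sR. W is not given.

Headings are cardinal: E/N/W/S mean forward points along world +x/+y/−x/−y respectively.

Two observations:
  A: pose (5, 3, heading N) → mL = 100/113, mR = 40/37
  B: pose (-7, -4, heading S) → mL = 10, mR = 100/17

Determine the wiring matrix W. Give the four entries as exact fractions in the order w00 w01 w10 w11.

obs A: pose=(5,3,N) → sL=200/113, sR=40/37, mL=100/113, mR=40/37
obs B: pose=(-7,-4,S) → sL=20, sR=100/17, mL=10, mR=100/17
sensor matrix S = [[200/113, 40/37], [20, 100/17]]; det S = -796800/71077
solve [mL_A; mL_B] = S·[w00; w01] and [mR_A; mR_B] = S·[w10; w11]:
  w00 = 1/2, w01 = 0, w10 = 0, w11 = 1

1/2 0 0 1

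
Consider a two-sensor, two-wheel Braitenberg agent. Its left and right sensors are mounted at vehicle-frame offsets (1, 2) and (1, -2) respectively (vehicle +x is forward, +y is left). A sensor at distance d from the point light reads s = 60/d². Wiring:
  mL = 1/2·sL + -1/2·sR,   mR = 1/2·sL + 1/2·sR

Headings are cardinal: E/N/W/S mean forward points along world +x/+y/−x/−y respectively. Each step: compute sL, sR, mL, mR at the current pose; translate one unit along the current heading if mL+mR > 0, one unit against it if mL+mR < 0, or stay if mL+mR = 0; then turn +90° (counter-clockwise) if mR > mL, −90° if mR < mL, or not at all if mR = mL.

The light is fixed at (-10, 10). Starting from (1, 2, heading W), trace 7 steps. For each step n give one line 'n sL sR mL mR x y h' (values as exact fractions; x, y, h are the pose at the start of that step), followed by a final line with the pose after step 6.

0 3/10 15/34 -6/85 63/170 1 2 W
1 4/15 12/29 -32/435 148/435 0 2 S
2 6/17 30/121 108/2057 618/2057 0 1 E
3 12/29 60/233 528/6757 2268/6757 1 1 N
4 3/10 15/34 -6/85 63/170 1 2 W
5 4/15 12/29 -32/435 148/435 0 2 S
6 6/17 30/121 108/2057 618/2057 0 1 E
final 1 1 N

n=0: pose=(1,2,W); sL=3/10, sR=15/34; mL=-6/85, mR=63/170; mL+mR=3/10 → advance +1; mR−mL=15/34 → turn +1·90°
n=1: pose=(0,2,S); sL=4/15, sR=12/29; mL=-32/435, mR=148/435; mL+mR=4/15 → advance +1; mR−mL=12/29 → turn +1·90°
n=2: pose=(0,1,E); sL=6/17, sR=30/121; mL=108/2057, mR=618/2057; mL+mR=6/17 → advance +1; mR−mL=30/121 → turn +1·90°
n=3: pose=(1,1,N); sL=12/29, sR=60/233; mL=528/6757, mR=2268/6757; mL+mR=12/29 → advance +1; mR−mL=60/233 → turn +1·90°
n=4: pose=(1,2,W); sL=3/10, sR=15/34; mL=-6/85, mR=63/170; mL+mR=3/10 → advance +1; mR−mL=15/34 → turn +1·90°
n=5: pose=(0,2,S); sL=4/15, sR=12/29; mL=-32/435, mR=148/435; mL+mR=4/15 → advance +1; mR−mL=12/29 → turn +1·90°
n=6: pose=(0,1,E); sL=6/17, sR=30/121; mL=108/2057, mR=618/2057; mL+mR=6/17 → advance +1; mR−mL=30/121 → turn +1·90°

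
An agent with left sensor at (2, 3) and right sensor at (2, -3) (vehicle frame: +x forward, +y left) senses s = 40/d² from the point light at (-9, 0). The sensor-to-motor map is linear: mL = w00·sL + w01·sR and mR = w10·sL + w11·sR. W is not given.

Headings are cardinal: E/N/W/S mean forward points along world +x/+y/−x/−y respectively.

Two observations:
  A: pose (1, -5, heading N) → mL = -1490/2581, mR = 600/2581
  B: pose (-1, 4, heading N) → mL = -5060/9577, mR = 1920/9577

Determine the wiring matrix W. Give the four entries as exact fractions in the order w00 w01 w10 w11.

-1 1/2 1/2 -1/2

obs A: pose=(1,-5,N) → sL=20/29, sR=20/89, mL=-1490/2581, mR=600/2581
obs B: pose=(-1,4,N) → sL=40/61, sR=40/157, mL=-5060/9577, mR=1920/9577
sensor matrix S = [[20/29, 20/89], [40/61, 40/157]]; det S = 700800/24718237
solve [mL_A; mL_B] = S·[w00; w01] and [mR_A; mR_B] = S·[w10; w11]:
  w00 = -1, w01 = 1/2, w10 = 1/2, w11 = -1/2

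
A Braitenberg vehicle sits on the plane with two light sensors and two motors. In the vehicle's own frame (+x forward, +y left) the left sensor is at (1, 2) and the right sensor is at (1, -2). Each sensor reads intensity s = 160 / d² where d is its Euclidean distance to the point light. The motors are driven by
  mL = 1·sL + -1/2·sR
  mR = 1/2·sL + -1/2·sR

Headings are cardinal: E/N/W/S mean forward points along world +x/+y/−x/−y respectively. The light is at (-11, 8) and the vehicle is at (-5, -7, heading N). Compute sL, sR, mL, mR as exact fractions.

40/53 8/13 308/689 48/689

left sensor world pos  = (-7, -6); dL² = 212
right sensor world pos = (-3, -6); dR² = 260
sL = 160/212 = 40/53
sR = 160/260 = 8/13
mL = 1·sL + -1/2·sR = 308/689
mR = 1/2·sL + -1/2·sR = 48/689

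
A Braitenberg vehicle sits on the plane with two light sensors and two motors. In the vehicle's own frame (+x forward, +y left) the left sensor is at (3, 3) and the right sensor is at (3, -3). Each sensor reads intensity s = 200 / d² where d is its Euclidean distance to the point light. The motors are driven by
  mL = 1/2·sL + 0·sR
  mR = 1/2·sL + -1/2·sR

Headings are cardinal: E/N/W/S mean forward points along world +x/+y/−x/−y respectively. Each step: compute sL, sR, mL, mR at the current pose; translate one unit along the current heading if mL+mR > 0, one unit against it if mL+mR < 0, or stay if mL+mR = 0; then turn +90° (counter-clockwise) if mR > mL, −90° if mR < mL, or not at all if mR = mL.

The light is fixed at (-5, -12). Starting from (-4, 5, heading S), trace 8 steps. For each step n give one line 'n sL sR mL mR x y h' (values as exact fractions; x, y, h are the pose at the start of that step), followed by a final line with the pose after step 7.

0 50/53 1 25/53 -3/106 -4 5 S
1 200/173 40/73 100/173 3840/12629 -4 4 W
2 20/37 20/37 10/37 0 -5 4 N
3 200/409 40/41 100/409 -4080/16769 -5 5 E
4 50/53 1 25/53 -3/106 -4 5 S
5 200/173 40/73 100/173 3840/12629 -4 4 W
6 20/37 20/37 10/37 0 -5 4 N
7 200/409 40/41 100/409 -4080/16769 -5 5 E
final -4 5 S

n=0: pose=(-4,5,S); sL=50/53, sR=1; mL=25/53, mR=-3/106; mL+mR=47/106 → advance +1; mR−mL=-1/2 → turn -1·90°
n=1: pose=(-4,4,W); sL=200/173, sR=40/73; mL=100/173, mR=3840/12629; mL+mR=11140/12629 → advance +1; mR−mL=-20/73 → turn -1·90°
n=2: pose=(-5,4,N); sL=20/37, sR=20/37; mL=10/37, mR=0; mL+mR=10/37 → advance +1; mR−mL=-10/37 → turn -1·90°
n=3: pose=(-5,5,E); sL=200/409, sR=40/41; mL=100/409, mR=-4080/16769; mL+mR=20/16769 → advance +1; mR−mL=-20/41 → turn -1·90°
n=4: pose=(-4,5,S); sL=50/53, sR=1; mL=25/53, mR=-3/106; mL+mR=47/106 → advance +1; mR−mL=-1/2 → turn -1·90°
n=5: pose=(-4,4,W); sL=200/173, sR=40/73; mL=100/173, mR=3840/12629; mL+mR=11140/12629 → advance +1; mR−mL=-20/73 → turn -1·90°
n=6: pose=(-5,4,N); sL=20/37, sR=20/37; mL=10/37, mR=0; mL+mR=10/37 → advance +1; mR−mL=-10/37 → turn -1·90°
n=7: pose=(-5,5,E); sL=200/409, sR=40/41; mL=100/409, mR=-4080/16769; mL+mR=20/16769 → advance +1; mR−mL=-20/41 → turn -1·90°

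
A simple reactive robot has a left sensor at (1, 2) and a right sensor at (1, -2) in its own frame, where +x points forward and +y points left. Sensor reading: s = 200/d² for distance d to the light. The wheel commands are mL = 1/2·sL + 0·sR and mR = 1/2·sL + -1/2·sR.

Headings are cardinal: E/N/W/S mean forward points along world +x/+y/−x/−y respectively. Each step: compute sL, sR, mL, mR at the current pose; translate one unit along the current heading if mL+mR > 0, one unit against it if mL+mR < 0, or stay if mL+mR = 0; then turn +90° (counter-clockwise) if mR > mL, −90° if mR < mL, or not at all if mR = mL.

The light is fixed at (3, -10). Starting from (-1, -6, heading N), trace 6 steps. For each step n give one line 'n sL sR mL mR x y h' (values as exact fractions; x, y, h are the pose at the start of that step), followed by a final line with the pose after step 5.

n=0: pose=(-1,-6,N); sL=200/61, sR=200/29; mL=100/61, mR=-3200/1769; mL+mR=-300/1769 → advance -1; mR−mL=-100/29 → turn -1·90°
n=1: pose=(-1,-7,E); sL=100/17, sR=20; mL=50/17, mR=-120/17; mL+mR=-70/17 → advance -1; mR−mL=-10 → turn -1·90°
n=2: pose=(-2,-7,S); sL=200/13, sR=200/53; mL=100/13, mR=4000/689; mL+mR=9300/689 → advance +1; mR−mL=-100/53 → turn -1·90°
n=3: pose=(-2,-8,W); sL=50/9, sR=50/13; mL=25/9, mR=100/117; mL+mR=425/117 → advance +1; mR−mL=-25/13 → turn -1·90°
n=4: pose=(-3,-8,N); sL=200/73, sR=8; mL=100/73, mR=-192/73; mL+mR=-92/73 → advance -1; mR−mL=-4 → turn -1·90°
n=5: pose=(-3,-9,E); sL=100/17, sR=100/13; mL=50/17, mR=-200/221; mL+mR=450/221 → advance +1; mR−mL=-50/13 → turn -1·90°

0 200/61 200/29 100/61 -3200/1769 -1 -6 N
1 100/17 20 50/17 -120/17 -1 -7 E
2 200/13 200/53 100/13 4000/689 -2 -7 S
3 50/9 50/13 25/9 100/117 -2 -8 W
4 200/73 8 100/73 -192/73 -3 -8 N
5 100/17 100/13 50/17 -200/221 -3 -9 E
final -2 -9 S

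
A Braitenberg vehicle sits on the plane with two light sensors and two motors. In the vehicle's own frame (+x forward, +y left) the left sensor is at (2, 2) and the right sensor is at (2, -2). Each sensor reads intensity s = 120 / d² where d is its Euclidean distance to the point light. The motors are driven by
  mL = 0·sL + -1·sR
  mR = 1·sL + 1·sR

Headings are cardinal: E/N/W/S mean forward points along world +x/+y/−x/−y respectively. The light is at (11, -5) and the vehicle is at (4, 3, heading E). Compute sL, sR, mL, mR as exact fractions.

24/25 120/61 -120/61 4464/1525

left sensor world pos  = (6, 5); dL² = 125
right sensor world pos = (6, 1); dR² = 61
sL = 120/125 = 24/25
sR = 120/61 = 120/61
mL = 0·sL + -1·sR = -120/61
mR = 1·sL + 1·sR = 4464/1525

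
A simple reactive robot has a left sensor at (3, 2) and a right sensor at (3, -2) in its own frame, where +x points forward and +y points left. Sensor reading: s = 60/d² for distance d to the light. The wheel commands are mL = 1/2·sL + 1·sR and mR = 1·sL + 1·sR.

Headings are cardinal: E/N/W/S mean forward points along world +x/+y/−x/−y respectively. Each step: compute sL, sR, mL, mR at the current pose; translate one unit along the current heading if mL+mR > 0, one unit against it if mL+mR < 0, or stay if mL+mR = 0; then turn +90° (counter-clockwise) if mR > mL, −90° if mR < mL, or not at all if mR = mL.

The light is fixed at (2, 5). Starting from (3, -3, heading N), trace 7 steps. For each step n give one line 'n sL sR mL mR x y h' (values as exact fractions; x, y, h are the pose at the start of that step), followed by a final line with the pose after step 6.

0 30/13 30/17 645/221 900/221 3 -3 N
1 12/17 60/29 1194/493 1368/493 3 -2 W
2 15/26 15/26 45/52 15/13 2 -2 S
3 4/3 60/109 398/327 616/327 2 -3 E
4 30/13 30/17 645/221 900/221 3 -3 N
5 12/17 60/29 1194/493 1368/493 3 -2 W
6 15/26 15/26 45/52 15/13 2 -2 S
final 2 -3 E

n=0: pose=(3,-3,N); sL=30/13, sR=30/17; mL=645/221, mR=900/221; mL+mR=1545/221 → advance +1; mR−mL=15/13 → turn +1·90°
n=1: pose=(3,-2,W); sL=12/17, sR=60/29; mL=1194/493, mR=1368/493; mL+mR=2562/493 → advance +1; mR−mL=6/17 → turn +1·90°
n=2: pose=(2,-2,S); sL=15/26, sR=15/26; mL=45/52, mR=15/13; mL+mR=105/52 → advance +1; mR−mL=15/52 → turn +1·90°
n=3: pose=(2,-3,E); sL=4/3, sR=60/109; mL=398/327, mR=616/327; mL+mR=338/109 → advance +1; mR−mL=2/3 → turn +1·90°
n=4: pose=(3,-3,N); sL=30/13, sR=30/17; mL=645/221, mR=900/221; mL+mR=1545/221 → advance +1; mR−mL=15/13 → turn +1·90°
n=5: pose=(3,-2,W); sL=12/17, sR=60/29; mL=1194/493, mR=1368/493; mL+mR=2562/493 → advance +1; mR−mL=6/17 → turn +1·90°
n=6: pose=(2,-2,S); sL=15/26, sR=15/26; mL=45/52, mR=15/13; mL+mR=105/52 → advance +1; mR−mL=15/52 → turn +1·90°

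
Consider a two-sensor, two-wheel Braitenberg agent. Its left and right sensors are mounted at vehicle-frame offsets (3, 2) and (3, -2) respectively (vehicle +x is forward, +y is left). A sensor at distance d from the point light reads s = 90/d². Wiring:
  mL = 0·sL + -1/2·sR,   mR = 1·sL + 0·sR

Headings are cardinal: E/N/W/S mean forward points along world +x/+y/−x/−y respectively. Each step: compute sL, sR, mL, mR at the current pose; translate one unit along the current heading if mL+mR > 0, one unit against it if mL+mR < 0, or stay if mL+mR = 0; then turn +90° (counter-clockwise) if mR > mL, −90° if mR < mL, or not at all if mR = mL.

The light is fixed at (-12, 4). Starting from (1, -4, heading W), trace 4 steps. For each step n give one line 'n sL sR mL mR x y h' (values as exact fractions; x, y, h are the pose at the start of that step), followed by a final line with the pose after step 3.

n=0: pose=(1,-4,W); sL=9/20, sR=45/68; mL=-45/136, mR=9/20; mL+mR=81/680 → advance +1; mR−mL=531/680 → turn +1·90°
n=1: pose=(0,-4,S); sL=90/317, sR=90/221; mL=-45/221, mR=90/317; mL+mR=5625/70057 → advance +1; mR−mL=34155/70057 → turn +1·90°
n=2: pose=(0,-5,E); sL=45/137, sR=45/173; mL=-45/346, mR=45/137; mL+mR=9405/47402 → advance +1; mR−mL=21735/47402 → turn +1·90°
n=3: pose=(1,-5,N); sL=90/157, sR=10/29; mL=-5/29, mR=90/157; mL+mR=1825/4553 → advance +1; mR−mL=3395/4553 → turn +1·90°

0 9/20 45/68 -45/136 9/20 1 -4 W
1 90/317 90/221 -45/221 90/317 0 -4 S
2 45/137 45/173 -45/346 45/137 0 -5 E
3 90/157 10/29 -5/29 90/157 1 -5 N
final 1 -4 W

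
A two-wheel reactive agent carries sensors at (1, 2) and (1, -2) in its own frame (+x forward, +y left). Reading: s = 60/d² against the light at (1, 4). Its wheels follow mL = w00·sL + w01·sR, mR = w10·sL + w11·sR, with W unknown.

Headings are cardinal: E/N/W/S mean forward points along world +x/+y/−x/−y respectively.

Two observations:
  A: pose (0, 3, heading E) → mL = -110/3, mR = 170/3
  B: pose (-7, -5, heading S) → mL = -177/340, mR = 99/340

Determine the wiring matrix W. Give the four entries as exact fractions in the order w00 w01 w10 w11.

-1/2 -1 1 -1/2

obs A: pose=(0,3,E) → sL=60, sR=20/3, mL=-110/3, mR=170/3
obs B: pose=(-7,-5,S) → sL=15/34, sR=3/10, mL=-177/340, mR=99/340
sensor matrix S = [[60, 20/3], [15/34, 3/10]]; det S = 256/17
solve [mL_A; mL_B] = S·[w00; w01] and [mR_A; mR_B] = S·[w10; w11]:
  w00 = -1/2, w01 = -1, w10 = 1, w11 = -1/2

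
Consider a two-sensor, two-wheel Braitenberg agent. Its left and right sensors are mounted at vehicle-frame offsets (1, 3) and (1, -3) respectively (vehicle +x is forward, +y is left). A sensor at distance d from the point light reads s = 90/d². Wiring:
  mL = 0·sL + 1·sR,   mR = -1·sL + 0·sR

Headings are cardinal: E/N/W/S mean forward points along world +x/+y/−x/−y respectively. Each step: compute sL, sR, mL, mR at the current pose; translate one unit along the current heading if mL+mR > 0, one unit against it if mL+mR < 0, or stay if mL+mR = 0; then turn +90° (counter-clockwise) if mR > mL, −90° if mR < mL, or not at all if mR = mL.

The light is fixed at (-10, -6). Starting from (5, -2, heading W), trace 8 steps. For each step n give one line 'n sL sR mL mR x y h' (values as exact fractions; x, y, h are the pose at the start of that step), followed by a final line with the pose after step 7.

0 90/197 18/49 18/49 -90/197 5 -2 W
1 45/97 45/193 45/193 -45/97 6 -2 N
2 18/65 90/289 90/289 -18/65 6 -3 E
3 45/202 9/20 9/20 -45/202 7 -3 S
4 90/257 90/281 90/281 -90/257 7 -4 W
5 5/13 1/5 1/5 -5/13 8 -4 N
6 90/377 18/73 18/73 -90/377 8 -5 E
7 45/242 45/128 45/128 -45/242 9 -5 S
final 9 -6 W

n=0: pose=(5,-2,W); sL=90/197, sR=18/49; mL=18/49, mR=-90/197; mL+mR=-864/9653 → advance -1; mR−mL=-7956/9653 → turn -1·90°
n=1: pose=(6,-2,N); sL=45/97, sR=45/193; mL=45/193, mR=-45/97; mL+mR=-4320/18721 → advance -1; mR−mL=-13050/18721 → turn -1·90°
n=2: pose=(6,-3,E); sL=18/65, sR=90/289; mL=90/289, mR=-18/65; mL+mR=648/18785 → advance +1; mR−mL=-11052/18785 → turn -1·90°
n=3: pose=(7,-3,S); sL=45/202, sR=9/20; mL=9/20, mR=-45/202; mL+mR=459/2020 → advance +1; mR−mL=-1359/2020 → turn -1·90°
n=4: pose=(7,-4,W); sL=90/257, sR=90/281; mL=90/281, mR=-90/257; mL+mR=-2160/72217 → advance -1; mR−mL=-48420/72217 → turn -1·90°
n=5: pose=(8,-4,N); sL=5/13, sR=1/5; mL=1/5, mR=-5/13; mL+mR=-12/65 → advance -1; mR−mL=-38/65 → turn -1·90°
n=6: pose=(8,-5,E); sL=90/377, sR=18/73; mL=18/73, mR=-90/377; mL+mR=216/27521 → advance +1; mR−mL=-13356/27521 → turn -1·90°
n=7: pose=(9,-5,S); sL=45/242, sR=45/128; mL=45/128, mR=-45/242; mL+mR=2565/15488 → advance +1; mR−mL=-8325/15488 → turn -1·90°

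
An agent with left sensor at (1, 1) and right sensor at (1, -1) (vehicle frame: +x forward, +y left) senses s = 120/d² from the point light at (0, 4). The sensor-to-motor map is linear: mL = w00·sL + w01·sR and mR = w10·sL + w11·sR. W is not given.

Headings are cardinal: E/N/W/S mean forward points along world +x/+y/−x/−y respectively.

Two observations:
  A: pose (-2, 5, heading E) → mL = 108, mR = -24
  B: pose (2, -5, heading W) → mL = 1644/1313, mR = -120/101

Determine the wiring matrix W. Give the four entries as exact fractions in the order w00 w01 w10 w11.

obs A: pose=(-2,5,E) → sL=24, sR=120, mL=108, mR=-24
obs B: pose=(2,-5,W) → sL=120/101, sR=24/13, mL=1644/1313, mR=-120/101
sensor matrix S = [[24, 120], [120/101, 24/13]]; det S = -129024/1313
solve [mL_A; mL_B] = S·[w00; w01] and [mR_A; mR_B] = S·[w10; w11]:
  w00 = -1/2, w01 = 1, w10 = -1, w11 = 0

-1/2 1 -1 0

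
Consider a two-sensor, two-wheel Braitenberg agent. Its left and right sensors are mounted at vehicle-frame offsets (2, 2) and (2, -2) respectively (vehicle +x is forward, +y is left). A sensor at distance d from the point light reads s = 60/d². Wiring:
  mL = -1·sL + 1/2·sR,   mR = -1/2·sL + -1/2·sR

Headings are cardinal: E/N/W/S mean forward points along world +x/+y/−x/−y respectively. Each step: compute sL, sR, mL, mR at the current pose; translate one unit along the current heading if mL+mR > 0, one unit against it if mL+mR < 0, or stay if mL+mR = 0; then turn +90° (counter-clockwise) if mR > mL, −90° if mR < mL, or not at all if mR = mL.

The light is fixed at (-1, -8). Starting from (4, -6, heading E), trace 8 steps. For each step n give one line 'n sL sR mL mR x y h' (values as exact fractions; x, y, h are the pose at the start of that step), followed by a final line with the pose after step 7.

n=0: pose=(4,-6,E); sL=12/13, sR=60/49; mL=-198/637, mR=-684/637; mL+mR=-18/13 → advance -1; mR−mL=-486/637 → turn -1·90°
n=1: pose=(3,-6,S); sL=5/3, sR=15; mL=35/6, mR=-25/3; mL+mR=-5/2 → advance -1; mR−mL=-85/6 → turn -1·90°
n=2: pose=(3,-5,W); sL=12, sR=60/29; mL=-318/29, mR=-204/29; mL+mR=-18 → advance -1; mR−mL=114/29 → turn +1·90°
n=3: pose=(4,-5,S); sL=6/5, sR=6; mL=9/5, mR=-18/5; mL+mR=-9/5 → advance -1; mR−mL=-27/5 → turn -1·90°
n=4: pose=(4,-4,W); sL=60/13, sR=4/3; mL=-154/39, mR=-116/39; mL+mR=-90/13 → advance -1; mR−mL=38/39 → turn +1·90°
n=5: pose=(5,-4,S); sL=15/17, sR=3; mL=21/34, mR=-33/17; mL+mR=-45/34 → advance -1; mR−mL=-87/34 → turn -1·90°
n=6: pose=(5,-3,W); sL=12/5, sR=12/13; mL=-126/65, mR=-108/65; mL+mR=-18/5 → advance -1; mR−mL=18/65 → turn +1·90°
n=7: pose=(6,-3,S); sL=2/3, sR=30/17; mL=11/51, mR=-62/51; mL+mR=-1 → advance -1; mR−mL=-73/51 → turn -1·90°

0 12/13 60/49 -198/637 -684/637 4 -6 E
1 5/3 15 35/6 -25/3 3 -6 S
2 12 60/29 -318/29 -204/29 3 -5 W
3 6/5 6 9/5 -18/5 4 -5 S
4 60/13 4/3 -154/39 -116/39 4 -4 W
5 15/17 3 21/34 -33/17 5 -4 S
6 12/5 12/13 -126/65 -108/65 5 -3 W
7 2/3 30/17 11/51 -62/51 6 -3 S
final 6 -2 W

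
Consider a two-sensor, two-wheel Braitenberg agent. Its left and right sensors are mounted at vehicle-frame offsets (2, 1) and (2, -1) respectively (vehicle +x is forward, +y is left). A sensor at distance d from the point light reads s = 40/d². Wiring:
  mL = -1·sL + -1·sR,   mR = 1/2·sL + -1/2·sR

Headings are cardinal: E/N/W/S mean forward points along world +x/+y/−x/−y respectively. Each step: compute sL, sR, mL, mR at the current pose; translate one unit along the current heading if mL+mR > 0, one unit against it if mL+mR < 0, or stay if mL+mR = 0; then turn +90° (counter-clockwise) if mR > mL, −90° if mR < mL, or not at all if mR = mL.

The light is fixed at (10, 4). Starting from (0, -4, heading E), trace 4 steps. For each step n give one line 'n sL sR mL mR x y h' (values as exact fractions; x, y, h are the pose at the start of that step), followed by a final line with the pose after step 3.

0 40/113 8/29 -2064/3277 128/3277 0 -4 E
1 2/9 5/17 -79/153 -11/306 -1 -4 N
2 40/269 40/233 -20080/62677 -720/62677 -1 -5 W
3 20/101 20/121 -4440/12221 200/12221 0 -5 S
final 0 -4 E

n=0: pose=(0,-4,E); sL=40/113, sR=8/29; mL=-2064/3277, mR=128/3277; mL+mR=-1936/3277 → advance -1; mR−mL=2192/3277 → turn +1·90°
n=1: pose=(-1,-4,N); sL=2/9, sR=5/17; mL=-79/153, mR=-11/306; mL+mR=-169/306 → advance -1; mR−mL=49/102 → turn +1·90°
n=2: pose=(-1,-5,W); sL=40/269, sR=40/233; mL=-20080/62677, mR=-720/62677; mL+mR=-20800/62677 → advance -1; mR−mL=19360/62677 → turn +1·90°
n=3: pose=(0,-5,S); sL=20/101, sR=20/121; mL=-4440/12221, mR=200/12221; mL+mR=-4240/12221 → advance -1; mR−mL=4640/12221 → turn +1·90°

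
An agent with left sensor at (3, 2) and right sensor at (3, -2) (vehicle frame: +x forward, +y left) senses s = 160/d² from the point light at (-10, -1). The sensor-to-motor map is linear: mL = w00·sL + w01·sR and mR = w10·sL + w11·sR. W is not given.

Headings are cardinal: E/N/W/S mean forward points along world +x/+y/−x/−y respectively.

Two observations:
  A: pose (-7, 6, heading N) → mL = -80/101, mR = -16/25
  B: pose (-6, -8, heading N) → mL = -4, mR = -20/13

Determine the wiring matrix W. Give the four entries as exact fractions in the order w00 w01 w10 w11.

-1/2 0 0 -1/2

obs A: pose=(-7,6,N) → sL=160/101, sR=32/25, mL=-80/101, mR=-16/25
obs B: pose=(-6,-8,N) → sL=8, sR=40/13, mL=-4, mR=-20/13
sensor matrix S = [[160/101, 32/25], [8, 40/13]]; det S = -176128/32825
solve [mL_A; mL_B] = S·[w00; w01] and [mR_A; mR_B] = S·[w10; w11]:
  w00 = -1/2, w01 = 0, w10 = 0, w11 = -1/2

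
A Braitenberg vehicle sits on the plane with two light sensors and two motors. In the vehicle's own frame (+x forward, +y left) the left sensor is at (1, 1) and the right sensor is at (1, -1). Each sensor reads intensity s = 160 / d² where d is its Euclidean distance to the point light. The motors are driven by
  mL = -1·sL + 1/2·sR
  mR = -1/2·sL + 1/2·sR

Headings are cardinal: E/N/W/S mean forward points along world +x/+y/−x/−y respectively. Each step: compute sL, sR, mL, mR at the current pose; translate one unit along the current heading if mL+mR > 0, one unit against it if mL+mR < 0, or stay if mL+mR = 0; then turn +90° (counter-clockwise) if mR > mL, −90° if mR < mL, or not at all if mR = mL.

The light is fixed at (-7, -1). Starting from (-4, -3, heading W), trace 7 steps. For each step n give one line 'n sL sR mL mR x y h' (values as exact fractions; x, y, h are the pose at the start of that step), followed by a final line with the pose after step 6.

0 160/13 32 48/13 128/13 -4 -3 W
1 80/9 16 -8/9 32/9 -5 -3 S
2 160/13 32/5 -592/65 -192/65 -5 -4 E
3 40 20 -30 -10 -6 -4 N
4 32/5 160/9 112/45 256/45 -6 -5 W
5 80/13 80/13 -40/13 0 -7 -5 S
6 32 160/17 -464/17 -192/17 -7 -4 E
final -8 -4 N

n=0: pose=(-4,-3,W); sL=160/13, sR=32; mL=48/13, mR=128/13; mL+mR=176/13 → advance +1; mR−mL=80/13 → turn +1·90°
n=1: pose=(-5,-3,S); sL=80/9, sR=16; mL=-8/9, mR=32/9; mL+mR=8/3 → advance +1; mR−mL=40/9 → turn +1·90°
n=2: pose=(-5,-4,E); sL=160/13, sR=32/5; mL=-592/65, mR=-192/65; mL+mR=-784/65 → advance -1; mR−mL=80/13 → turn +1·90°
n=3: pose=(-6,-4,N); sL=40, sR=20; mL=-30, mR=-10; mL+mR=-40 → advance -1; mR−mL=20 → turn +1·90°
n=4: pose=(-6,-5,W); sL=32/5, sR=160/9; mL=112/45, mR=256/45; mL+mR=368/45 → advance +1; mR−mL=16/5 → turn +1·90°
n=5: pose=(-7,-5,S); sL=80/13, sR=80/13; mL=-40/13, mR=0; mL+mR=-40/13 → advance -1; mR−mL=40/13 → turn +1·90°
n=6: pose=(-7,-4,E); sL=32, sR=160/17; mL=-464/17, mR=-192/17; mL+mR=-656/17 → advance -1; mR−mL=16 → turn +1·90°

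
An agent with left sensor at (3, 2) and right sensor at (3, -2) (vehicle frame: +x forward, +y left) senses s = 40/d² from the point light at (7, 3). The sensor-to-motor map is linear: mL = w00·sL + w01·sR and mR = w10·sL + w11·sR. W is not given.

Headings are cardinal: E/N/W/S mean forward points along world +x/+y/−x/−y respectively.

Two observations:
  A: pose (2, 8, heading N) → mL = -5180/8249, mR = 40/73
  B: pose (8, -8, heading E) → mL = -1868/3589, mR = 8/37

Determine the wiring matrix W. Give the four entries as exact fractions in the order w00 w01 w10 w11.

obs A: pose=(2,8,N) → sL=40/113, sR=40/73, mL=-5180/8249, mR=40/73
obs B: pose=(8,-8,E) → sL=40/97, sR=8/37, mL=-1868/3589, mR=8/37
sensor matrix S = [[40/113, 40/73], [40/97, 8/37]]; det S = -4423680/29605661
solve [mL_A; mL_B] = S·[w00; w01] and [mR_A; mR_B] = S·[w10; w11]:
  w00 = -1, w01 = -1/2, w10 = 0, w11 = 1

-1 -1/2 0 1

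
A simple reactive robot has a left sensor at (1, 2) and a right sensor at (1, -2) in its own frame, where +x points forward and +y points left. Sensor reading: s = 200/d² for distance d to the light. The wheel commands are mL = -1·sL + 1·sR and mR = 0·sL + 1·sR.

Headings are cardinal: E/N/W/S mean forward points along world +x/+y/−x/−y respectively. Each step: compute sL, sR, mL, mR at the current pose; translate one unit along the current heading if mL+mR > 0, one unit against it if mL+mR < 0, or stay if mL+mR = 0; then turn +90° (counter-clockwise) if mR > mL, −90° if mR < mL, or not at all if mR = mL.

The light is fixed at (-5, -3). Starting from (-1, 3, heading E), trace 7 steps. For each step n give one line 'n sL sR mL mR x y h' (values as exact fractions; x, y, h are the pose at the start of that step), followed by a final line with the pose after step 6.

n=0: pose=(-1,3,E); sL=200/89, sR=200/41; mL=9600/3649, mR=200/41; mL+mR=27400/3649 → advance +1; mR−mL=200/89 → turn +1·90°
n=1: pose=(0,3,N); sL=100/29, sR=100/49; mL=-2000/1421, mR=100/49; mL+mR=900/1421 → advance +1; mR−mL=100/29 → turn +1·90°
n=2: pose=(0,4,W); sL=200/41, sR=200/97; mL=-11200/3977, mR=200/97; mL+mR=-3000/3977 → advance -1; mR−mL=200/41 → turn +1·90°
n=3: pose=(1,4,S); sL=2, sR=50/13; mL=24/13, mR=50/13; mL+mR=74/13 → advance +1; mR−mL=2 → turn +1·90°
n=4: pose=(1,3,E); sL=200/113, sR=40/13; mL=1920/1469, mR=40/13; mL+mR=6440/1469 → advance +1; mR−mL=200/113 → turn +1·90°
n=5: pose=(2,3,N); sL=100/37, sR=20/13; mL=-560/481, mR=20/13; mL+mR=180/481 → advance +1; mR−mL=100/37 → turn +1·90°
n=6: pose=(2,4,W); sL=200/61, sR=200/117; mL=-11200/7137, mR=200/117; mL+mR=1000/7137 → advance +1; mR−mL=200/61 → turn +1·90°

0 200/89 200/41 9600/3649 200/41 -1 3 E
1 100/29 100/49 -2000/1421 100/49 0 3 N
2 200/41 200/97 -11200/3977 200/97 0 4 W
3 2 50/13 24/13 50/13 1 4 S
4 200/113 40/13 1920/1469 40/13 1 3 E
5 100/37 20/13 -560/481 20/13 2 3 N
6 200/61 200/117 -11200/7137 200/117 2 4 W
final 1 4 S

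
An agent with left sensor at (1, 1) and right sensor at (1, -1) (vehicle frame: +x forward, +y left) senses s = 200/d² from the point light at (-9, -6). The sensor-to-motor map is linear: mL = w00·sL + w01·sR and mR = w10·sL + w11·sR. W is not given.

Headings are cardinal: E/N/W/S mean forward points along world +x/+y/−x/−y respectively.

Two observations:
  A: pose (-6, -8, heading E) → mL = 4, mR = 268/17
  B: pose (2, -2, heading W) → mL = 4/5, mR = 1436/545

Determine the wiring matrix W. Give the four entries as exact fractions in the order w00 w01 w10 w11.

obs A: pose=(-6,-8,E) → sL=200/17, sR=8, mL=4, mR=268/17
obs B: pose=(2,-2,W) → sL=200/109, sR=8/5, mL=4/5, mR=1436/545
sensor matrix S = [[200/17, 8], [200/109, 8/5]]; det S = 7680/1853
solve [mL_A; mL_B] = S·[w00; w01] and [mR_A; mR_B] = S·[w10; w11]:
  w00 = 0, w01 = 1/2, w10 = 1, w11 = 1/2

0 1/2 1 1/2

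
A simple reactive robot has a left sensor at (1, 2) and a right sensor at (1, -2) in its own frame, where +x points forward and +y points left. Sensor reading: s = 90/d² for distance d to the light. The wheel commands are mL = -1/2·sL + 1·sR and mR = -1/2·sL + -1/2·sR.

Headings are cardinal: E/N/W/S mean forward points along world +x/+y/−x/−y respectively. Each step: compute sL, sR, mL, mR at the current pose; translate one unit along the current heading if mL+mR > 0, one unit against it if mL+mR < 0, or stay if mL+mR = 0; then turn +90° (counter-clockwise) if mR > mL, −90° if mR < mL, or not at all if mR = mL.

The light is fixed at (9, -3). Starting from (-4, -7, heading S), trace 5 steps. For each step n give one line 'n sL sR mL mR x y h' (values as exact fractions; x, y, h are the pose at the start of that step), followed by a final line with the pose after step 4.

0 45/73 9/25 189/3650 -891/1825 -4 -7 S
1 90/221 90/197 11025/43537 -18810/43537 -4 -6 W
2 9/20 45/52 333/520 -171/260 -3 -6 N
3 18/25 90/157 837/3925 -2538/3925 -3 -7 E
4 45/73 9/25 189/3650 -891/1825 -4 -7 S
final -4 -6 W

n=0: pose=(-4,-7,S); sL=45/73, sR=9/25; mL=189/3650, mR=-891/1825; mL+mR=-1593/3650 → advance -1; mR−mL=-27/50 → turn -1·90°
n=1: pose=(-4,-6,W); sL=90/221, sR=90/197; mL=11025/43537, mR=-18810/43537; mL+mR=-7785/43537 → advance -1; mR−mL=-135/197 → turn -1·90°
n=2: pose=(-3,-6,N); sL=9/20, sR=45/52; mL=333/520, mR=-171/260; mL+mR=-9/520 → advance -1; mR−mL=-135/104 → turn -1·90°
n=3: pose=(-3,-7,E); sL=18/25, sR=90/157; mL=837/3925, mR=-2538/3925; mL+mR=-1701/3925 → advance -1; mR−mL=-135/157 → turn -1·90°
n=4: pose=(-4,-7,S); sL=45/73, sR=9/25; mL=189/3650, mR=-891/1825; mL+mR=-1593/3650 → advance -1; mR−mL=-27/50 → turn -1·90°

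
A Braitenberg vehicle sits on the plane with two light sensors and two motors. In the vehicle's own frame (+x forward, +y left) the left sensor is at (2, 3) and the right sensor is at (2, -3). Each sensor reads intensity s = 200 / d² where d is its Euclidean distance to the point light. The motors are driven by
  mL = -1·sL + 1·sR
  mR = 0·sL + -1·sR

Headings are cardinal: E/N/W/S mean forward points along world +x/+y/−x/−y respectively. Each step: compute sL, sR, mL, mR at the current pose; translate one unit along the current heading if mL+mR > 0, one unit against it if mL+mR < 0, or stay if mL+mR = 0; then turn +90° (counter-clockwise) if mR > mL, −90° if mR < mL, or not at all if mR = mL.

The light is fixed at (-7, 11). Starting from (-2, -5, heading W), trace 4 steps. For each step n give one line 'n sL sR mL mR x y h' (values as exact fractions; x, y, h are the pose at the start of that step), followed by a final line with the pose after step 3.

0 20/37 100/89 1920/3293 -100/89 -2 -5 W
1 40/41 200/277 -2880/11357 -200/277 -1 -5 N
2 10/13 25/58 -255/754 -25/58 -1 -6 E
3 8/17 40/73 96/1241 -40/73 -2 -6 S
final -2 -5 W

n=0: pose=(-2,-5,W); sL=20/37, sR=100/89; mL=1920/3293, mR=-100/89; mL+mR=-20/37 → advance -1; mR−mL=-5620/3293 → turn -1·90°
n=1: pose=(-1,-5,N); sL=40/41, sR=200/277; mL=-2880/11357, mR=-200/277; mL+mR=-40/41 → advance -1; mR−mL=-5320/11357 → turn -1·90°
n=2: pose=(-1,-6,E); sL=10/13, sR=25/58; mL=-255/754, mR=-25/58; mL+mR=-10/13 → advance -1; mR−mL=-35/377 → turn -1·90°
n=3: pose=(-2,-6,S); sL=8/17, sR=40/73; mL=96/1241, mR=-40/73; mL+mR=-8/17 → advance -1; mR−mL=-776/1241 → turn -1·90°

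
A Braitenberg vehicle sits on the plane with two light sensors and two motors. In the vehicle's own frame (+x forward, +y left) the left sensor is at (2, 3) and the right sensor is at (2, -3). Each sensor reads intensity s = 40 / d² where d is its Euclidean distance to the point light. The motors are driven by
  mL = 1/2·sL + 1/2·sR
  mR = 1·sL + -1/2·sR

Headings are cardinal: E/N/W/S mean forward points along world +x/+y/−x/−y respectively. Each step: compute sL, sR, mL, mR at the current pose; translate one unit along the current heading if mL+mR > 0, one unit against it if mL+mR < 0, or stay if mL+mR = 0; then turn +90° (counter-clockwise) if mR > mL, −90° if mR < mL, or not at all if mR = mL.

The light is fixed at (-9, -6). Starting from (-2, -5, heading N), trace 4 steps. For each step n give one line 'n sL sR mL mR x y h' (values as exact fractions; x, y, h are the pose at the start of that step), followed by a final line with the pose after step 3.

0 8/5 40/109 536/545 772/545 -2 -5 N
1 20/13 4/5 76/65 74/65 -2 -4 W
2 8/5 40/97 488/485 676/485 -3 -4 N
3 5/2 10/13 85/52 55/26 -3 -3 W
final -4 -3 S

n=0: pose=(-2,-5,N); sL=8/5, sR=40/109; mL=536/545, mR=772/545; mL+mR=12/5 → advance +1; mR−mL=236/545 → turn +1·90°
n=1: pose=(-2,-4,W); sL=20/13, sR=4/5; mL=76/65, mR=74/65; mL+mR=30/13 → advance +1; mR−mL=-2/65 → turn -1·90°
n=2: pose=(-3,-4,N); sL=8/5, sR=40/97; mL=488/485, mR=676/485; mL+mR=12/5 → advance +1; mR−mL=188/485 → turn +1·90°
n=3: pose=(-3,-3,W); sL=5/2, sR=10/13; mL=85/52, mR=55/26; mL+mR=15/4 → advance +1; mR−mL=25/52 → turn +1·90°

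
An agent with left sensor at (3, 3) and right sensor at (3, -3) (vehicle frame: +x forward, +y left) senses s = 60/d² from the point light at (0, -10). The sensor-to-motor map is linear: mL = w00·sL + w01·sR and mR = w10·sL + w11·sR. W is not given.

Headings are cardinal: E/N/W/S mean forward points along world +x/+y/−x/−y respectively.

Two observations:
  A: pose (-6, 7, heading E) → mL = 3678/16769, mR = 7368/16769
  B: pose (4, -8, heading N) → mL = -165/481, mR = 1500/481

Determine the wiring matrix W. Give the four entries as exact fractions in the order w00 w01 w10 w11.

-1/2 1 1 1

obs A: pose=(-6,7,E) → sL=60/409, sR=12/41, mL=3678/16769, mR=7368/16769
obs B: pose=(4,-8,N) → sL=30/13, sR=30/37, mL=-165/481, mR=1500/481
sensor matrix S = [[60/409, 12/41], [30/13, 30/37]]; det S = -4488480/8065889
solve [mL_A; mL_B] = S·[w00; w01] and [mR_A; mR_B] = S·[w10; w11]:
  w00 = -1/2, w01 = 1, w10 = 1, w11 = 1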